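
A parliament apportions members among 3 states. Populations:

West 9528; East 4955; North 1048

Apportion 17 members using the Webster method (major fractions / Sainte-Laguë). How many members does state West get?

11

Standard divisor 15531/17 ≈ 913.588; standard quotas: West 10.429, East 5.424, North 1.147.
Rounding to the nearest integer gives 10, 5, 1 = 16 seats, so the divisor must be adjusted.
With modified divisor 904.2: modified quotas West 10.537, East 5.480, North 1.159.
Rounding to the nearest integer: West 11, East 5, North 1 (total 17).
West receives 11.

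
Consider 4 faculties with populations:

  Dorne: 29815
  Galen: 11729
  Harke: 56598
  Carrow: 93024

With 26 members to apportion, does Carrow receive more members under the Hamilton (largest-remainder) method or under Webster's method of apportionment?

Hamilton: Dorne 4, Galen 1, Harke 8, Carrow 13.
Webster: Dorne 4, Galen 2, Harke 8, Carrow 12.
Carrow gets 13 under Hamilton and 12 under Webster.

Hamilton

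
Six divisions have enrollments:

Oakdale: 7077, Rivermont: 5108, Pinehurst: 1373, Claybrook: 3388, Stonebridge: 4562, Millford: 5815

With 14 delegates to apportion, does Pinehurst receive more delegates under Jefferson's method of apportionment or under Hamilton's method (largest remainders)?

Hamilton

Jefferson: Oakdale 4, Rivermont 3, Pinehurst 0, Claybrook 2, Stonebridge 2, Millford 3.
Hamilton: Oakdale 4, Rivermont 2, Pinehurst 1, Claybrook 2, Stonebridge 2, Millford 3.
Pinehurst gets 0 under Jefferson and 1 under Hamilton.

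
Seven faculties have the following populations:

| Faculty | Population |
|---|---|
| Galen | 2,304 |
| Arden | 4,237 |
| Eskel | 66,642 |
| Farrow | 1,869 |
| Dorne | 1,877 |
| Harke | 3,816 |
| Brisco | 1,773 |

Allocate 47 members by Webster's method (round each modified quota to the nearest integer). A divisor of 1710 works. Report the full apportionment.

Galen=1, Arden=2, Eskel=39, Farrow=1, Dorne=1, Harke=2, Brisco=1

With modified divisor 1710: modified quotas Galen 1.347, Arden 2.478, Eskel 38.972, Farrow 1.093, Dorne 1.098, Harke 2.232, Brisco 1.037.
Rounding to the nearest integer: Galen 1, Arden 2, Eskel 39, Farrow 1, Dorne 1, Harke 2, Brisco 1 (total 47).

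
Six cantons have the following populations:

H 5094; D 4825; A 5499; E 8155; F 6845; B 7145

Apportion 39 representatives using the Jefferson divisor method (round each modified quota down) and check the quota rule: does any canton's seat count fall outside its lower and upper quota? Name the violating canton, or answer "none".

none

Standard quotas: H 5.289, D 5.010, A 5.709, E 8.467, F 7.107, B 7.418.
Jefferson allocation: H 5, D 5, A 6, E 9, F 7, B 7.
Every allocation lies between the lower and upper quota.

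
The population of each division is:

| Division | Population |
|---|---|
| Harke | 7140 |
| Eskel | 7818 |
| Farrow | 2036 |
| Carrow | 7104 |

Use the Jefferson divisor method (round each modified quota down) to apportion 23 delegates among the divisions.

Standard divisor 24098/23 ≈ 1047.739; standard quotas: Harke 6.815, Eskel 7.462, Farrow 1.943, Carrow 6.780.
Rounding down gives 6, 7, 1, 6 = 20 seats, so the divisor must be adjusted.
With modified divisor 1000: modified quotas Harke 7.140, Eskel 7.818, Farrow 2.036, Carrow 7.104.
Rounding down: Harke 7, Eskel 7, Farrow 2, Carrow 7 (total 23).

Harke=7; Eskel=7; Farrow=2; Carrow=7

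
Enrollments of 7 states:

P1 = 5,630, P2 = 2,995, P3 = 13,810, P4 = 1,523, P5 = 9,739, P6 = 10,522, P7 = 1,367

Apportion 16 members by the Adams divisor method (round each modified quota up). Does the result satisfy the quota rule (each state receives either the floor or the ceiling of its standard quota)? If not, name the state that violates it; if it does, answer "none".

Standard quotas: P1 1.976, P2 1.051, P3 4.847, P4 0.535, P5 3.418, P6 3.693, P7 0.480.
Adams allocation: P1 2, P2 1, P3 4, P4 1, P5 3, P6 4, P7 1.
Every allocation lies between the lower and upper quota.

none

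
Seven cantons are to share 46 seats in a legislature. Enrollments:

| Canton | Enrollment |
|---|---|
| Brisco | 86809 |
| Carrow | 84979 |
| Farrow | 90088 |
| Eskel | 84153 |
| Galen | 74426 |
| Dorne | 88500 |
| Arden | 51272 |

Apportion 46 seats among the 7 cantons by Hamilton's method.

Brisco=7, Carrow=7, Farrow=8, Eskel=7, Galen=6, Dorne=7, Arden=4

Total 560227; standard divisor 560227/46 ≈ 12178.848.
Standard quotas: Brisco 7.1278, Carrow 6.9776, Farrow 7.3971, Eskel 6.9098, Galen 6.1111, Dorne 7.2667, Arden 4.2099.
Lower quotas: Brisco 7, Carrow 6, Farrow 7, Eskel 6, Galen 6, Dorne 7, Arden 4 (sum 43, leaving 3 seats).
Remainders in descending order: Carrow 0.9776, Eskel 0.9098, Farrow 0.3971, Dorne 0.2667, Arden 0.2099, Brisco 0.1278, Galen 0.1111.
The surplus seats go to Carrow, Eskel, Farrow.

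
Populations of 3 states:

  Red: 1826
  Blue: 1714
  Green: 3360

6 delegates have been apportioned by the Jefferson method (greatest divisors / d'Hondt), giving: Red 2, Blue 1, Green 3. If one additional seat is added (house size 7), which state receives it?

Blue

Priority for the next seat is population ÷ (current seats + 1).
Priorities: Red 608.667, Blue 857.000, Green 840.000.
Highest priority: Blue.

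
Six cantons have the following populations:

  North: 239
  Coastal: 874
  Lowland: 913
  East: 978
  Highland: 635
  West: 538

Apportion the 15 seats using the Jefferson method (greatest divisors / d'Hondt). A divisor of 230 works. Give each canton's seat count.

With modified divisor 230: modified quotas North 1.039, Coastal 3.800, Lowland 3.970, East 4.252, Highland 2.761, West 2.339.
Rounding down: North 1, Coastal 3, Lowland 3, East 4, Highland 2, West 2 (total 15).

North: 1, Coastal: 3, Lowland: 3, East: 4, Highland: 2, West: 2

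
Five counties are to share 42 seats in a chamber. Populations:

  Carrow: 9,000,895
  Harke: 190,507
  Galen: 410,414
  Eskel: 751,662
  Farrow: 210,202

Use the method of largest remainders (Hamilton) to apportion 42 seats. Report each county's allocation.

Carrow 36, Harke 1, Galen 1, Eskel 3, Farrow 1

The standard divisor is 10563680/42 ≈ 251516.19.
Standard quotas: Carrow 35.7865, Harke 0.7574, Galen 1.6318, Eskel 2.9885, Farrow 0.8357.
Lower quotas: Carrow 35, Harke 0, Galen 1, Eskel 2, Farrow 0 (sum 38, leaving 4 seats).
Remainders in descending order: Eskel 0.9885, Farrow 0.8357, Carrow 0.7865, Harke 0.7574, Galen 0.6318.
The surplus seats go to Eskel, Farrow, Carrow, Harke.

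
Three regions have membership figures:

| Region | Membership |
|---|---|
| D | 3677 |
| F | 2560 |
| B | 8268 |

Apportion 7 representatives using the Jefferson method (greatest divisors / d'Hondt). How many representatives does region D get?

Standard divisor 14505/7 ≈ 2072.143; standard quotas: D 1.774, F 1.235, B 3.990.
Rounding down gives 1, 1, 3 = 5 seats, so the divisor must be adjusted.
With modified divisor 1700: modified quotas D 2.163, F 1.506, B 4.864.
Rounding down: D 2, F 1, B 4 (total 7).
D receives 2.

2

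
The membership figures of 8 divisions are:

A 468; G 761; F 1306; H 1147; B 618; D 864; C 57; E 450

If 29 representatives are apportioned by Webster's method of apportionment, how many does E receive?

Standard divisor 5671/29 ≈ 195.552; standard quotas: A 2.393, G 3.892, F 6.679, H 5.865, B 3.160, D 4.418, C 0.291, E 2.301.
Rounding to the nearest integer gives 2, 4, 7, 6, 3, 4, 0, 2 = 28 seats, so the divisor must be adjusted.
With modified divisor 190: modified quotas A 2.463, G 4.005, F 6.874, H 6.037, B 3.253, D 4.547, C 0.300, E 2.368.
Rounding to the nearest integer: A 2, G 4, F 7, H 6, B 3, D 5, C 0, E 2 (total 29).
E receives 2.

2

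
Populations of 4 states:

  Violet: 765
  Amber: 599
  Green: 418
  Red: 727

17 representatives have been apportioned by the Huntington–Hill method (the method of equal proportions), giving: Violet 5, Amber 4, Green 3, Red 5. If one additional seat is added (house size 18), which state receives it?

Violet

Priority for the next seat is population ÷ (√(s·(s+1))).
Priorities: Violet 139.669, Amber 133.940, Green 120.666, Red 132.731.
Highest priority: Violet.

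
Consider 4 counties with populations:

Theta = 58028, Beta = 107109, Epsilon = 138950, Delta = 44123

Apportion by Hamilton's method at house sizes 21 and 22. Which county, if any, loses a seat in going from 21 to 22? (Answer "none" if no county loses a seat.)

At 21 seats: Theta 4, Beta 6, Epsilon 8, Delta 3.
At 22 seats: Theta 3, Beta 7, Epsilon 9, Delta 3.
Theta drops from 4 to 3.

Theta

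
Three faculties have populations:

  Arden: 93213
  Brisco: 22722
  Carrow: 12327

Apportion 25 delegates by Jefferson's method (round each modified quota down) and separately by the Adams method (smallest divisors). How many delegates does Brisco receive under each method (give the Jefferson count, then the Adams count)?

Jefferson: Arden 19, Brisco 4, Carrow 2.
Adams: Arden 17, Brisco 5, Carrow 3.
Brisco gets 4 under Jefferson and 5 under Adams.

4 and 5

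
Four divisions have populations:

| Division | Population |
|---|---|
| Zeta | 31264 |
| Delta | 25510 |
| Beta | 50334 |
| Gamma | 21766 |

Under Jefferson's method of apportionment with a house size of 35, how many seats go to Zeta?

8

Standard divisor 128874/35 ≈ 3682.114; standard quotas: Zeta 8.491, Delta 6.928, Beta 13.670, Gamma 5.911.
Rounding down gives 8, 6, 13, 5 = 32 seats, so the divisor must be adjusted.
With modified divisor 3500: modified quotas Zeta 8.933, Delta 7.289, Beta 14.381, Gamma 6.219.
Rounding down: Zeta 8, Delta 7, Beta 14, Gamma 6 (total 35).
Zeta receives 8.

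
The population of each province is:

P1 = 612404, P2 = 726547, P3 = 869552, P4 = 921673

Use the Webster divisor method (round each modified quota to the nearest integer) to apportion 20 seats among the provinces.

P1: 4, P2: 5, P3: 5, P4: 6

Standard divisor 3130176/20 ≈ 156508.8; standard quotas: P1 3.913, P2 4.642, P3 5.556, P4 5.889.
Rounding to the nearest integer gives 4, 5, 6, 6 = 21 seats, so the divisor must be adjusted.
With modified divisor 159800: modified quotas P1 3.832, P2 4.547, P3 5.442, P4 5.768.
Rounding to the nearest integer: P1 4, P2 5, P3 5, P4 6 (total 20).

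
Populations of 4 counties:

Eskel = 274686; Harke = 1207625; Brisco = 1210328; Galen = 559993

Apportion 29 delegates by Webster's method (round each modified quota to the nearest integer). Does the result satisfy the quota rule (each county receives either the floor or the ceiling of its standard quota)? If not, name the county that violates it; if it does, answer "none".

none

Standard quotas: Eskel 2.449, Harke 10.767, Brisco 10.791, Galen 4.993.
Webster allocation: Eskel 2, Harke 11, Brisco 11, Galen 5.
Every allocation lies between the lower and upper quota.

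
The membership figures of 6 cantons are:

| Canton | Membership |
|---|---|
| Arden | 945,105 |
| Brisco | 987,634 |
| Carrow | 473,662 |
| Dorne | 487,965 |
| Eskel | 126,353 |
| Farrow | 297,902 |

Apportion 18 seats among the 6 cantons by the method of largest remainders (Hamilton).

The standard divisor is 3318621/18 ≈ 184367.833.
Standard quotas: Arden 5.1262, Brisco 5.3569, Carrow 2.5691, Dorne 2.6467, Eskel 0.6853, Farrow 1.6158.
Lower quotas: Arden 5, Brisco 5, Carrow 2, Dorne 2, Eskel 0, Farrow 1 (sum 15, leaving 3 seats).
Remainders in descending order: Eskel 0.6853, Dorne 0.6467, Farrow 0.6158, Carrow 0.5691, Brisco 0.3569, Arden 0.1262.
Largest remainders: Eskel, Dorne, Farrow receive the extra seats.

Arden 5, Brisco 5, Carrow 2, Dorne 3, Eskel 1, Farrow 2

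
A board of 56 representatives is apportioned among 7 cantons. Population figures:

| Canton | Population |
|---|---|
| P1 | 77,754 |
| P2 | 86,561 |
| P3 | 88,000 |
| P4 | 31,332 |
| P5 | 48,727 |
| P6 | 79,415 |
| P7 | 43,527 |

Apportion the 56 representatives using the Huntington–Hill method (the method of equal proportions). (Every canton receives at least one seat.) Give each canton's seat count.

P1 9; P2 11; P3 11; P4 4; P5 6; P6 10; P7 5

With divisor 8225: modified quotas P1 9.453, P2 10.524, P3 10.699, P4 3.809, P5 5.924, P6 9.655, P7 5.292.
Geometric-mean thresholds: P1 √(9·10)=9.487, P2 √(10·11)=10.488, P3 √(10·11)=10.488, P4 √(3·4)=3.464, P5 √(5·6)=5.477, P6 √(9·10)=9.487, P7 √(5·6)=5.477.
Each quota rounded against its threshold gives P1 9, P2 11, P3 11, P4 4, P5 6, P6 10, P7 5 (total 56).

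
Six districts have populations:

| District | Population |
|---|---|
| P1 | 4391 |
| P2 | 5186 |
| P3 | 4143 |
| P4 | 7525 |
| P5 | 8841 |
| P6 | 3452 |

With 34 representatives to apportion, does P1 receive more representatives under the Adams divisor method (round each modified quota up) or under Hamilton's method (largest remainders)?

Adams: P1 5, P2 5, P3 4, P4 7, P5 9, P6 4.
Hamilton: P1 4, P2 5, P3 4, P4 8, P5 9, P6 4.
P1 gets 5 under Adams and 4 under Hamilton.

Adams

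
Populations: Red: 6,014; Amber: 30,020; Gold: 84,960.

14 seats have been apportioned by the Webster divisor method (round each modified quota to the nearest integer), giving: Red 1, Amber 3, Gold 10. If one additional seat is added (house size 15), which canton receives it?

Amber

Priority for the next seat is population ÷ (current seats + 0.5).
Priorities: Red 4009.333, Amber 8577.143, Gold 8091.429.
Highest priority: Amber.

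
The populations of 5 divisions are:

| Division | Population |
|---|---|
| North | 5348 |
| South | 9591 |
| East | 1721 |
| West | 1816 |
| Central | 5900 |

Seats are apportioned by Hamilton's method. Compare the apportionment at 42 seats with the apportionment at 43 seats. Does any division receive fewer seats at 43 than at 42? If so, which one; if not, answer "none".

At 42 seats: North 9, South 17, East 3, West 3, Central 10.
At 43 seats: North 10, South 17, East 3, West 3, Central 10.
No division's allocation decreased.

none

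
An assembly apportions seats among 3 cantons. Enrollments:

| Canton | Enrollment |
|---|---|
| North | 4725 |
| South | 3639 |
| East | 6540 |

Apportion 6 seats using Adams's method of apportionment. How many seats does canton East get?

Standard divisor 14904/6 ≈ 2484; standard quotas: North 1.902, South 1.465, East 2.633.
Rounding up gives 2, 2, 3 = 7 seats, so the divisor must be adjusted.
With modified divisor 3500: modified quotas North 1.350, South 1.040, East 1.869.
Rounding up: North 2, South 2, East 2 (total 6).
East receives 2.

2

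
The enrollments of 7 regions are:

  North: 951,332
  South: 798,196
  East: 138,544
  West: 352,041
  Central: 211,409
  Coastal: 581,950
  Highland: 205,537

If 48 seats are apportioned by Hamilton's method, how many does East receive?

The standard divisor is 3239009/48 ≈ 67479.354.
Standard quotas: North 14.0981, South 11.8287, East 2.0531, West 5.2170, Central 3.1329, Coastal 8.6241, Highland 3.0459.
Lower quotas: North 14, South 11, East 2, West 5, Central 3, Coastal 8, Highland 3 (sum 46, leaving 2 seats).
Remainders in descending order: South 0.8287, Coastal 0.6241, West 0.2170, Central 0.1329, North 0.0981, East 0.0531, Highland 0.0459.
The surplus seats go to South, Coastal.
East receives 2.

2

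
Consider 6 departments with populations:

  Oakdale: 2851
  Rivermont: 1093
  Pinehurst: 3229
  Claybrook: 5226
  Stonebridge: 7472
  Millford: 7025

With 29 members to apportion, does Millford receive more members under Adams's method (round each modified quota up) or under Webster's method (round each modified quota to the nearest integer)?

Webster

Adams: Oakdale 3, Rivermont 2, Pinehurst 4, Claybrook 5, Stonebridge 8, Millford 7.
Webster: Oakdale 3, Rivermont 1, Pinehurst 3, Claybrook 6, Stonebridge 8, Millford 8.
Millford gets 7 under Adams and 8 under Webster.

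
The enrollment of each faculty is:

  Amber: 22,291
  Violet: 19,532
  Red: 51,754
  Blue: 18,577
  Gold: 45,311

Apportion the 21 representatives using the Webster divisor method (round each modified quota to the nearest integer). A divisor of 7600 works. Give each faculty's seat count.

With modified divisor 7600: modified quotas Amber 2.933, Violet 2.570, Red 6.810, Blue 2.444, Gold 5.962.
Rounding to the nearest integer: Amber 3, Violet 3, Red 7, Blue 2, Gold 6 (total 21).

Amber=3, Violet=3, Red=7, Blue=2, Gold=6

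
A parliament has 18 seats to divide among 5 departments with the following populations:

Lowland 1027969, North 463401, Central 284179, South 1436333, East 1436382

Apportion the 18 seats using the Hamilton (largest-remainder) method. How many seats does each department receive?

Lowland: 4, North: 2, Central: 1, South: 5, East: 6

Total 4648264; standard divisor 4648264/18 ≈ 258236.889.
Standard quotas: Lowland 3.9807, North 1.7945, Central 1.1005, South 5.5621, East 5.5623.
Lower quotas: Lowland 3, North 1, Central 1, South 5, East 5 (sum 15, leaving 3 seats).
Remainders in descending order: Lowland 0.9807, North 0.7945, East 0.5623, South 0.5621, Central 0.1005.
Largest remainders: Lowland, North, East receive the extra seats.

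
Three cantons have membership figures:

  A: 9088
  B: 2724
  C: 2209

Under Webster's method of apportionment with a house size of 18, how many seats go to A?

12

Standard divisor 14021/18 ≈ 778.944; standard quotas: A 11.667, B 3.497, C 2.836.
Rounding to the nearest integer gives A 12, B 3, C 3 — total 18, matching the house size, so no adjustment is needed.
A receives 12.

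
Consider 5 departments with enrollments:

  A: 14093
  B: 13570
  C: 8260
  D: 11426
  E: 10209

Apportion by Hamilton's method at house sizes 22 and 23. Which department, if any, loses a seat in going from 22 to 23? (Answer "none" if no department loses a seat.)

none

At 22 seats: A 6, B 5, C 3, D 4, E 4.
At 23 seats: A 6, B 5, C 3, D 5, E 4.
No department's allocation decreased.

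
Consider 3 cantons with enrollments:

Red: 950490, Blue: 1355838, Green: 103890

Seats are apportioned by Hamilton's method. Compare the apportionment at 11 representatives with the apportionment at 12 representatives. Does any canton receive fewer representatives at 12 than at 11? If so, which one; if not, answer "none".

Green

At 11 seats: Red 4, Blue 6, Green 1.
At 12 seats: Red 5, Blue 7, Green 0.
Green drops from 1 to 0.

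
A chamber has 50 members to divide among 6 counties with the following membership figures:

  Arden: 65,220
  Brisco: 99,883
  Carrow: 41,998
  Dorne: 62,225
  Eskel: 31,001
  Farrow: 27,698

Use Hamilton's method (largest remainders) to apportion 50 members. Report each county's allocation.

Total 328025; standard divisor 328025/50 ≈ 6560.5.
Standard quotas: Arden 9.9413, Brisco 15.2249, Carrow 6.4016, Dorne 9.4848, Eskel 4.7254, Farrow 4.2219.
Lower quotas: Arden 9, Brisco 15, Carrow 6, Dorne 9, Eskel 4, Farrow 4 (sum 47, leaving 3 seats).
Remainders in descending order: Arden 0.9413, Eskel 0.7254, Dorne 0.4848, Carrow 0.4016, Brisco 0.2249, Farrow 0.2219.
Largest remainders: Arden, Eskel, Dorne receive the extra seats.

Arden: 10; Brisco: 15; Carrow: 6; Dorne: 10; Eskel: 5; Farrow: 4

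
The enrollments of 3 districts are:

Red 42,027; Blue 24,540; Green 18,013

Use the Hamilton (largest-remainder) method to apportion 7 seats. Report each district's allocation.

Standard divisor: 84580 ÷ 7 ≈ 12082.857.
Standard quotas: Red 3.4782, Blue 2.0310, Green 1.4908.
Lower quotas: Red 3, Blue 2, Green 1 (sum 6, leaving 1 seat).
Remainders in descending order: Green 0.4908, Red 0.4782, Blue 0.0310.
The surplus seat goes to Green.

Red 3, Blue 2, Green 2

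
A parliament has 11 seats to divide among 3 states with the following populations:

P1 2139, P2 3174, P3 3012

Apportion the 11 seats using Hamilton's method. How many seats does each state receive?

The standard divisor is 8325/11 ≈ 756.818.
Standard quotas: P1 2.826, P2 4.194, P3 3.980.
Lower quotas: P1 2, P2 4, P3 3 (sum 9, leaving 2 seats).
Remainders in descending order: P3 0.980, P1 0.826, P2 0.194.
Largest remainders: P3, P1 receive the extra seats.

P1 3, P2 4, P3 4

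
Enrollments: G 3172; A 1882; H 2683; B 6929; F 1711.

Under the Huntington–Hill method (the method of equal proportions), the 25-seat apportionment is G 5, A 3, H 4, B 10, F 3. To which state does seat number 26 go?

Priority for the next seat is population ÷ (√(s·(s+1))).
Priorities: G 579.125, A 543.287, H 599.937, B 660.654, F 493.923.
Highest priority: B.

B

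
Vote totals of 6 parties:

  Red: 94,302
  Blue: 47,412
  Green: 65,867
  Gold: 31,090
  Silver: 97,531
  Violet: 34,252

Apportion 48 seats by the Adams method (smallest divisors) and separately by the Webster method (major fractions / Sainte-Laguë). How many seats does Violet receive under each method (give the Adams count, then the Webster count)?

5 and 4

Adams: Red 12, Blue 6, Green 9, Gold 4, Silver 12, Violet 5.
Webster: Red 12, Blue 6, Green 9, Gold 4, Silver 13, Violet 4.
Violet gets 5 under Adams and 4 under Webster.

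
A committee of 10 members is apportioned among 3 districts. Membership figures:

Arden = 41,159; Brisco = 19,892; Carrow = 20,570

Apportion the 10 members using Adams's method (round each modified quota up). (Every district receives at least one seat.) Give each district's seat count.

Arden 5, Brisco 2, Carrow 3

Standard divisor 81621/10 ≈ 8162.1; standard quotas: Arden 5.043, Brisco 2.437, Carrow 2.520.
Rounding up gives 6, 3, 3 = 12 seats, so the divisor must be adjusted.
With modified divisor 10100: modified quotas Arden 4.075, Brisco 1.970, Carrow 2.037.
Rounding up: Arden 5, Brisco 2, Carrow 3 (total 10).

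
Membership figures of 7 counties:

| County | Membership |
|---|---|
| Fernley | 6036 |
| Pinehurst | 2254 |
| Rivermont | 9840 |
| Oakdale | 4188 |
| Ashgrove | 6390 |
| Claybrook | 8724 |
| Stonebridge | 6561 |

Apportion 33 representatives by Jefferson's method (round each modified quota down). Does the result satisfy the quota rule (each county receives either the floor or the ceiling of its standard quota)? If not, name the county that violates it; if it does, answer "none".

Standard quotas: Fernley 4.528, Pinehurst 1.691, Rivermont 7.381, Oakdale 3.141, Ashgrove 4.793, Claybrook 6.544, Stonebridge 4.922.
Jefferson allocation: Fernley 4, Pinehurst 1, Rivermont 8, Oakdale 3, Ashgrove 5, Claybrook 7, Stonebridge 5.
Every allocation lies between the lower and upper quota.

none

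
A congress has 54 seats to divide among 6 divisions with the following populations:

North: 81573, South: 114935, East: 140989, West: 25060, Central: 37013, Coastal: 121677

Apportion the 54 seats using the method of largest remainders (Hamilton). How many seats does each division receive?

North 8; South 12; East 15; West 2; Central 4; Coastal 13

The standard divisor is 521247/54 ≈ 9652.722.
Standard quotas: North 8.4508, South 11.9070, East 14.6061, West 2.5962, Central 3.8345, Coastal 12.6055.
Lower quotas: North 8, South 11, East 14, West 2, Central 3, Coastal 12 (sum 50, leaving 4 seats).
Remainders in descending order: South 0.9070, Central 0.8345, East 0.6061, Coastal 0.6055, West 0.5962, North 0.4508.
The surplus seats go to South, Central, East, Coastal.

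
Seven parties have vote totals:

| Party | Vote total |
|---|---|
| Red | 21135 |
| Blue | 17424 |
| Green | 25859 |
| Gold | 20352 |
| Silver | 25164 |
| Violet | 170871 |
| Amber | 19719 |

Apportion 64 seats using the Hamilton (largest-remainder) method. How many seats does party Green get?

6

Standard divisor: 300524 ÷ 64 ≈ 4695.688.
Standard quotas: Red 4.5009, Blue 3.7106, Green 5.5070, Gold 4.3342, Silver 5.3590, Violet 36.3889, Amber 4.1994.
Lower quotas: Red 4, Blue 3, Green 5, Gold 4, Silver 5, Violet 36, Amber 4 (sum 61, leaving 3 seats).
Remainders in descending order: Blue 0.7106, Green 0.5070, Red 0.5009, Violet 0.3889, Silver 0.3590, Gold 0.3342, Amber 0.1994.
Largest remainders: Blue, Green, Red receive the extra seats.
Green receives 6.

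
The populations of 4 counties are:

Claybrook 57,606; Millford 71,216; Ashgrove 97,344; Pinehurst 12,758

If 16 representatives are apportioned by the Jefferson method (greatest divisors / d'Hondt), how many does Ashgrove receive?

7

Standard divisor 238924/16 ≈ 14932.75; standard quotas: Claybrook 3.858, Millford 4.769, Ashgrove 6.519, Pinehurst 0.854.
Rounding down gives 3, 4, 6, 0 = 13 seats, so the divisor must be adjusted.
With modified divisor 13300: modified quotas Claybrook 4.331, Millford 5.355, Ashgrove 7.319, Pinehurst 0.959.
Rounding down: Claybrook 4, Millford 5, Ashgrove 7, Pinehurst 0 (total 16).
Ashgrove receives 7.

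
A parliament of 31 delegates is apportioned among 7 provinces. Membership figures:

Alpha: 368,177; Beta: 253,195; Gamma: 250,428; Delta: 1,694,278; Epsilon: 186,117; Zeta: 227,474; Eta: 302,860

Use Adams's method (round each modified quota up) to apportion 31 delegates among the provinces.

Alpha 4, Beta 3, Gamma 3, Delta 14, Epsilon 2, Zeta 2, Eta 3

Standard divisor 3282529/31 ≈ 105888.032; standard quotas: Alpha 3.477, Beta 2.391, Gamma 2.365, Delta 16.001, Epsilon 1.758, Zeta 2.148, Eta 2.860.
Rounding up gives 4, 3, 3, 17, 2, 3, 3 = 35 seats, so the divisor must be adjusted.
With modified divisor 121900: modified quotas Alpha 3.020, Beta 2.077, Gamma 2.054, Delta 13.899, Epsilon 1.527, Zeta 1.866, Eta 2.484.
Rounding up: Alpha 4, Beta 3, Gamma 3, Delta 14, Epsilon 2, Zeta 2, Eta 3 (total 31).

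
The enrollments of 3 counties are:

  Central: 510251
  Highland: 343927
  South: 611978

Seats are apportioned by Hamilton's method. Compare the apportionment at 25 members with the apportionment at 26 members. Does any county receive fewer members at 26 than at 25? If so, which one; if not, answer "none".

none

At 25 seats: Central 9, Highland 6, South 10.
At 26 seats: Central 9, Highland 6, South 11.
No county's allocation decreased.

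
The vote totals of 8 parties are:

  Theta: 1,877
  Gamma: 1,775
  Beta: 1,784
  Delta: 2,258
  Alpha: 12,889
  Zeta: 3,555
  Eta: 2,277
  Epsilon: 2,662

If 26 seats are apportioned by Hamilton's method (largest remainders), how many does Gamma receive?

2

The standard divisor is 29077/26 ≈ 1118.346.
Standard quotas: Theta 1.6784, Gamma 1.5872, Beta 1.5952, Delta 2.0191, Alpha 11.5251, Zeta 3.1788, Eta 2.0360, Epsilon 2.3803.
Lower quotas: Theta 1, Gamma 1, Beta 1, Delta 2, Alpha 11, Zeta 3, Eta 2, Epsilon 2 (sum 23, leaving 3 seats).
Remainders in descending order: Theta 0.6784, Beta 0.5952, Gamma 0.5872, Alpha 0.5251, Epsilon 0.3803, Zeta 0.1788, Eta 0.0360, Delta 0.0191.
Largest remainders: Theta, Beta, Gamma receive the extra seats.
Gamma receives 2.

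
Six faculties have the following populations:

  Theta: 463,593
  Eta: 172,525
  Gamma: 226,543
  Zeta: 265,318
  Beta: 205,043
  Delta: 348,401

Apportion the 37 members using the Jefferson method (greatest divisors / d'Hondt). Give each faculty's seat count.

Standard divisor 1681423/37 ≈ 45443.865; standard quotas: Theta 10.201, Eta 3.796, Gamma 4.985, Zeta 5.838, Beta 4.512, Delta 7.667.
Rounding down gives 10, 3, 4, 5, 4, 7 = 33 seats, so the divisor must be adjusted.
With modified divisor 42600: modified quotas Theta 10.882, Eta 4.050, Gamma 5.318, Zeta 6.228, Beta 4.813, Delta 8.178.
Rounding down: Theta 10, Eta 4, Gamma 5, Zeta 6, Beta 4, Delta 8 (total 37).

Theta 10, Eta 4, Gamma 5, Zeta 6, Beta 4, Delta 8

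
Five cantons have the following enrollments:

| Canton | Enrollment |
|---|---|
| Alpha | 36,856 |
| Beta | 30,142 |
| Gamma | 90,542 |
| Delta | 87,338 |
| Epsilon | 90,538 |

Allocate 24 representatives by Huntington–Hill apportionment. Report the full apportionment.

With divisor 13970.6: modified quotas Alpha 2.638, Beta 2.158, Gamma 6.481, Delta 6.252, Epsilon 6.481.
Geometric-mean thresholds: Alpha √(2·3)=2.449, Beta √(2·3)=2.449, Gamma √(6·7)=6.481, Delta √(6·7)=6.481, Epsilon √(6·7)=6.481.
Each quota rounded against its threshold gives Alpha 3, Beta 2, Gamma 7, Delta 6, Epsilon 6 (total 24).

Alpha 3, Beta 2, Gamma 7, Delta 6, Epsilon 6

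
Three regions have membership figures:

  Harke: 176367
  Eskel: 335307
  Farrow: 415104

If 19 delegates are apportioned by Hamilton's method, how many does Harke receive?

Total 926778; standard divisor 926778/19 ≈ 48777.789.
Standard quotas: Harke 3.6157, Eskel 6.8742, Farrow 8.5101.
Lower quotas: Harke 3, Eskel 6, Farrow 8 (sum 17, leaving 2 seats).
Remainders in descending order: Eskel 0.8742, Harke 0.6157, Farrow 0.5101.
The surplus seats go to Eskel, Harke.
Harke receives 4.

4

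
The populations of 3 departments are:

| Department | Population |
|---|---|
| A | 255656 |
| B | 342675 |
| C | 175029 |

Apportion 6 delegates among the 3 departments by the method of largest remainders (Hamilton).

A=2; B=3; C=1

Standard divisor: 773360 ÷ 6 ≈ 128893.333.
Standard quotas: A 1.9835, B 2.6586, C 1.3579.
Lower quotas: A 1, B 2, C 1 (sum 4, leaving 2 seats).
Remainders in descending order: A 0.9835, B 0.6586, C 0.3579.
Largest remainders: A, B receive the extra seats.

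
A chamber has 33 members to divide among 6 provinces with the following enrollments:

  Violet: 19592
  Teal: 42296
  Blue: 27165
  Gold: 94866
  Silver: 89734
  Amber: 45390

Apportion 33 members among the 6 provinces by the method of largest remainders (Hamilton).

The standard divisor is 319043/33 ≈ 9667.97.
Standard quotas: Violet 2.0265, Teal 4.3749, Blue 2.8098, Gold 9.8124, Silver 9.2816, Amber 4.6949.
Lower quotas: Violet 2, Teal 4, Blue 2, Gold 9, Silver 9, Amber 4 (sum 30, leaving 3 seats).
Remainders in descending order: Gold 0.8124, Blue 0.8098, Amber 0.6949, Teal 0.3749, Silver 0.2816, Violet 0.0265.
The surplus seats go to Gold, Blue, Amber.

Violet 2, Teal 4, Blue 3, Gold 10, Silver 9, Amber 5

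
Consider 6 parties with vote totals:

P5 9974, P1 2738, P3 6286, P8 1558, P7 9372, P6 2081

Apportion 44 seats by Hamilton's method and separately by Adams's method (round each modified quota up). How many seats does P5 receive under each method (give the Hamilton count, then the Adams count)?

Hamilton: P5 14, P1 4, P3 8, P8 2, P7 13, P6 3.
Adams: P5 13, P1 4, P3 9, P8 2, P7 13, P6 3.
P5 gets 14 under Hamilton and 13 under Adams.

14 and 13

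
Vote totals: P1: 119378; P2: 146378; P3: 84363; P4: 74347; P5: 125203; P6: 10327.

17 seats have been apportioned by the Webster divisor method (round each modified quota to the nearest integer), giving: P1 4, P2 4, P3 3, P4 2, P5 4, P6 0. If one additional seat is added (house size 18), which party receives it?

P2

Priority for the next seat is population ÷ (current seats + 0.5).
Priorities: P1 26528.444, P2 32528.444, P3 24103.714, P4 29738.800, P5 27822.889, P6 20654.000.
Highest priority: P2.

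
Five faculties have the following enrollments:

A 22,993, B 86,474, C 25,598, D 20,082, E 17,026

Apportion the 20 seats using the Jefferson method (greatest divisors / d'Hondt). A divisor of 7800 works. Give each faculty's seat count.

With modified divisor 7800: modified quotas A 2.948, B 11.086, C 3.282, D 2.575, E 2.183.
Rounding down: A 2, B 11, C 3, D 2, E 2 (total 20).

A=2, B=11, C=3, D=2, E=2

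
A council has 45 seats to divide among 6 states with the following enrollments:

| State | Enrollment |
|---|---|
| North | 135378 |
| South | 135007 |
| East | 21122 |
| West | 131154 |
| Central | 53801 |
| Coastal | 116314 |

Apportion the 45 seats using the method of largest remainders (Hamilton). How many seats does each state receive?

Total 592776; standard divisor 592776/45 ≈ 13172.8.
Standard quotas: North 10.2771, South 10.2489, East 1.6035, West 9.9564, Central 4.0842, Coastal 8.8299.
Lower quotas: North 10, South 10, East 1, West 9, Central 4, Coastal 8 (sum 42, leaving 3 seats).
Remainders in descending order: West 0.9564, Coastal 0.8299, East 0.6035, North 0.2771, South 0.2489, Central 0.0842.
The surplus seats go to West, Coastal, East.

North 10, South 10, East 2, West 10, Central 4, Coastal 9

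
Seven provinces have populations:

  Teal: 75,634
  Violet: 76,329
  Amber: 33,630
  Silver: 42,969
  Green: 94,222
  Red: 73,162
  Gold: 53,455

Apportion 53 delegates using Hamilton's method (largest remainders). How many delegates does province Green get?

Standard divisor: 449401 ÷ 53 ≈ 8479.264.
Standard quotas: Teal 8.9199, Violet 9.0018, Amber 3.9661, Silver 5.0675, Green 11.1120, Red 8.6283, Gold 6.3042.
Lower quotas: Teal 8, Violet 9, Amber 3, Silver 5, Green 11, Red 8, Gold 6 (sum 50, leaving 3 seats).
Remainders in descending order: Amber 0.9661, Teal 0.9199, Red 0.6283, Gold 0.3042, Green 0.1120, Silver 0.0675, Violet 0.0018.
The surplus seats go to Amber, Teal, Red.
Green receives 11.

11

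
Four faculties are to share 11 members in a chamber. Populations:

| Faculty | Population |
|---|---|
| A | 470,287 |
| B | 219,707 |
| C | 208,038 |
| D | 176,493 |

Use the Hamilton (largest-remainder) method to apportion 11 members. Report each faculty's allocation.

A: 5, B: 2, C: 2, D: 2

The standard divisor is 1074525/11 ≈ 97684.091.
Standard quotas: A 4.8144, B 2.2492, C 2.1297, D 1.8068.
Lower quotas: A 4, B 2, C 2, D 1 (sum 9, leaving 2 seats).
Remainders in descending order: A 0.8144, D 0.8068, B 0.2492, C 0.1297.
Largest remainders: A, D receive the extra seats.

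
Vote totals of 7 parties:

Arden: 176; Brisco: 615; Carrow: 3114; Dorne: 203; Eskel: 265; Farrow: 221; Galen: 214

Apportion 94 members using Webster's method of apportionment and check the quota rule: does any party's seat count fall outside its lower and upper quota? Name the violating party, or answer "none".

Carrow

Standard quotas: Arden 3.441, Brisco 12.024, Carrow 60.881, Dorne 3.969, Eskel 5.181, Farrow 4.321, Galen 4.184.
Webster allocation: Arden 3, Brisco 12, Carrow 62, Dorne 4, Eskel 5, Farrow 4, Galen 4.
Carrow has quota 60.881 (lower 60, upper 61) but receives 62 — outside the quota interval.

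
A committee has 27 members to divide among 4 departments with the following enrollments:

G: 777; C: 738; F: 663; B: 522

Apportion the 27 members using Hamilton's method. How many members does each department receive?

G: 8; C: 7; F: 7; B: 5

Standard divisor: 2700 ÷ 27 = 100.
Standard quotas: G 7.770, C 7.380, F 6.630, B 5.220.
Lower quotas: G 7, C 7, F 6, B 5 (sum 25, leaving 2 seats).
Remainders in descending order: G 0.770, F 0.630, C 0.380, B 0.220.
The surplus seats go to G, F.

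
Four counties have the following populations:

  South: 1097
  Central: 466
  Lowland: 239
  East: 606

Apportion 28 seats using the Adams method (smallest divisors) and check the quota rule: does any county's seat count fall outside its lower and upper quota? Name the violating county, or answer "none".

none

Standard quotas: South 12.756, Central 5.419, Lowland 2.779, East 7.047.
Adams allocation: South 12, Central 6, Lowland 3, East 7.
Every allocation lies between the lower and upper quota.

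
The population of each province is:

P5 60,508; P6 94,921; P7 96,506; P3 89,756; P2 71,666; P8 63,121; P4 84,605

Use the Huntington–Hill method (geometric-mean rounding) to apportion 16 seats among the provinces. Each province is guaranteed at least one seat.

P5 2, P6 3, P7 3, P3 2, P2 2, P8 2, P4 2

With divisor 37697: modified quotas P5 1.605, P6 2.518, P7 2.560, P3 2.381, P2 1.901, P8 1.674, P4 2.244.
Geometric-mean thresholds: P5 √(1·2)=1.414, P6 √(2·3)=2.449, P7 √(2·3)=2.449, P3 √(2·3)=2.449, P2 √(1·2)=1.414, P8 √(1·2)=1.414, P4 √(2·3)=2.449.
Each quota rounded against its threshold gives P5 2, P6 3, P7 3, P3 2, P2 2, P8 2, P4 2 (total 16).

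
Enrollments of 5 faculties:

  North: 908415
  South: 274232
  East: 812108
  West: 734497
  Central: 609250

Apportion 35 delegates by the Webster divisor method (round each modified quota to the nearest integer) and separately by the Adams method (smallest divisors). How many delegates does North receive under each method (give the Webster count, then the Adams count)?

10 and 9

Webster: North 10, South 3, East 8, West 8, Central 6.
Adams: North 9, South 3, East 8, West 8, Central 7.
North gets 10 under Webster and 9 under Adams.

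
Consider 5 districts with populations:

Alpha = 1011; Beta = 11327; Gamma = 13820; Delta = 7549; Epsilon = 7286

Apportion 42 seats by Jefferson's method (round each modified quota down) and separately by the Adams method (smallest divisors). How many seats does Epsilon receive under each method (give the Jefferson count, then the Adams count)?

7 and 8

Jefferson: Alpha 1, Beta 12, Gamma 14, Delta 8, Epsilon 7.
Adams: Alpha 1, Beta 11, Gamma 14, Delta 8, Epsilon 8.
Epsilon gets 7 under Jefferson and 8 under Adams.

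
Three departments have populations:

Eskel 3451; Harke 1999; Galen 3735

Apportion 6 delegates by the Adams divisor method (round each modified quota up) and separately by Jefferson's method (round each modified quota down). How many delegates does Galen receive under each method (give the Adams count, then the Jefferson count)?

Adams: Eskel 2, Harke 2, Galen 2.
Jefferson: Eskel 2, Harke 1, Galen 3.
Galen gets 2 under Adams and 3 under Jefferson.

2 and 3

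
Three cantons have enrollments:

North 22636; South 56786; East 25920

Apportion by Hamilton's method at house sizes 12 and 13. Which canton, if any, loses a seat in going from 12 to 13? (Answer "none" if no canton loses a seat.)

At 12 seats: North 3, South 6, East 3.
At 13 seats: North 3, South 7, East 3.
No canton's allocation decreased.

none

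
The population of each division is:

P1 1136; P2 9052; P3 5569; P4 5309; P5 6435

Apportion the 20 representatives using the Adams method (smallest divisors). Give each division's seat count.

P1 1, P2 6, P3 4, P4 4, P5 5

Standard divisor 27501/20 ≈ 1375.05; standard quotas: P1 0.826, P2 6.583, P3 4.050, P4 3.861, P5 4.680.
Rounding up gives 1, 7, 5, 4, 5 = 22 seats, so the divisor must be adjusted.
With modified divisor 1600: modified quotas P1 0.710, P2 5.657, P3 3.481, P4 3.318, P5 4.022.
Rounding up: P1 1, P2 6, P3 4, P4 4, P5 5 (total 20).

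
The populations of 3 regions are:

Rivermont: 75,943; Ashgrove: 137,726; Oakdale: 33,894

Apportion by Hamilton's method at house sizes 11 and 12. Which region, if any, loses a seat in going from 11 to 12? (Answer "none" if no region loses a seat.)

At 11 seats: Rivermont 3, Ashgrove 6, Oakdale 2.
At 12 seats: Rivermont 4, Ashgrove 7, Oakdale 1.
Oakdale drops from 2 to 1.

Oakdale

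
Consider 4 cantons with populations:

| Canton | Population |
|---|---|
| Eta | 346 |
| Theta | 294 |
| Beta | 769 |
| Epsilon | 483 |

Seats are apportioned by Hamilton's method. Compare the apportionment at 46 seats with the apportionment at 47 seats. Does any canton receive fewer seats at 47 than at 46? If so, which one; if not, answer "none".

none

At 46 seats: Eta 8, Theta 7, Beta 19, Epsilon 12.
At 47 seats: Eta 9, Theta 7, Beta 19, Epsilon 12.
No canton's allocation decreased.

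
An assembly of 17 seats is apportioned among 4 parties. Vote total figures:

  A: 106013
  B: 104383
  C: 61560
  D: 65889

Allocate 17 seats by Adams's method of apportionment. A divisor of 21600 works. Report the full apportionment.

A 5, B 5, C 3, D 4

With modified divisor 21600: modified quotas A 4.908, B 4.833, C 2.850, D 3.050.
Rounding up: A 5, B 5, C 3, D 4 (total 17).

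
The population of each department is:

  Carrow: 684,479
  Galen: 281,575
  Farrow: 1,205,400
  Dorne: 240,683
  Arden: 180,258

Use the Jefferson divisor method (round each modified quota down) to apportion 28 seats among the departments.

Carrow 7; Galen 3; Farrow 14; Dorne 2; Arden 2

Standard divisor 2592395/28 ≈ 92585.536; standard quotas: Carrow 7.393, Galen 3.041, Farrow 13.019, Dorne 2.600, Arden 1.947.
Rounding down gives 7, 3, 13, 2, 1 = 26 seats, so the divisor must be adjusted.
With modified divisor 85800: modified quotas Carrow 7.978, Galen 3.282, Farrow 14.049, Dorne 2.805, Arden 2.101.
Rounding down: Carrow 7, Galen 3, Farrow 14, Dorne 2, Arden 2 (total 28).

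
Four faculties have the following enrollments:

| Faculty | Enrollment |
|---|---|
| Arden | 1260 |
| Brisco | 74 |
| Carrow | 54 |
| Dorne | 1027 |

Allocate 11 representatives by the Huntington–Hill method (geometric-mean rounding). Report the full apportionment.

Arden=5, Brisco=1, Carrow=1, Dorne=4

With divisor 256: modified quotas Arden 4.922, Brisco 0.289, Carrow 0.211, Dorne 4.012.
Geometric-mean thresholds: Arden √(4·5)=4.472, Brisco (min 1), Carrow (min 1), Dorne √(4·5)=4.472.
Each quota rounded against its threshold gives Arden 5, Brisco 1, Carrow 1, Dorne 4 (total 11).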